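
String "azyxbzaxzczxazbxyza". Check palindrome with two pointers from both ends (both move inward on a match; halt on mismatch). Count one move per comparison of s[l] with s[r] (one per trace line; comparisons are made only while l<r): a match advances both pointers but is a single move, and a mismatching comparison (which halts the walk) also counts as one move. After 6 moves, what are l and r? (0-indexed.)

l=6, r=12

l=0 r=18: 'a'=='a', l++,r--
l=1 r=17: 'z'=='z', l++,r--
l=2 r=16: 'y'=='y', l++,r--
l=3 r=15: 'x'=='x', l++,r--
l=4 r=14: 'b'=='b', l++,r--
l=5 r=13: 'z'=='z', l++,r--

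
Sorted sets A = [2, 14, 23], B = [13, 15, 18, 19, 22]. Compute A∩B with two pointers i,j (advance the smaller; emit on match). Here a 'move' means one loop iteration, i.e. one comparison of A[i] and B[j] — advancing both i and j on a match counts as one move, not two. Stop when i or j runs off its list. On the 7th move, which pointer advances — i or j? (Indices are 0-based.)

[i=0,j=0] 2<13 → i++
[i=1,j=0] 14>13 → j++
[i=1,j=1] 14<15 → i++
[i=2,j=1] 23>15 → j++
[i=2,j=2] 23>18 → j++
[i=2,j=3] 23>19 → j++
[i=2,j=4] 23>22 → j++

j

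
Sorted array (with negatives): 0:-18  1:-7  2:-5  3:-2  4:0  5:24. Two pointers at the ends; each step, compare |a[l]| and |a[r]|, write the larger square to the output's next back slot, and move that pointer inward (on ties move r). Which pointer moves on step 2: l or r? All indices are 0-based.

l

l=0 r=5: |-18|<=|24| out[5]=576, r--
l=0 r=4: |-18|>|0| out[4]=324, l++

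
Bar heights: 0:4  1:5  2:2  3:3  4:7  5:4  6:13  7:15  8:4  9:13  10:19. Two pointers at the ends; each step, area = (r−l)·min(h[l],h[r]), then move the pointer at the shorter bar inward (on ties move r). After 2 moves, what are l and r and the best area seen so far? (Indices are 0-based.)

l=2, r=10, best area=45

l=0 r=10: min(4,19)*10=40 best=40 *, l++
l=1 r=10: min(5,19)*9=45 best=45 *, l++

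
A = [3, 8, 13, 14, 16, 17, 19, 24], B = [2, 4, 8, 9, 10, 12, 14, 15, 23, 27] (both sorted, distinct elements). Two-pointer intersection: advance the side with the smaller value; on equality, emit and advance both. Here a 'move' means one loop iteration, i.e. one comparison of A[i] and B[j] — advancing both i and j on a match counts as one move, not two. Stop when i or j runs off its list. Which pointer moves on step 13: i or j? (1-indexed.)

i=1 j=1: 3>2, j++
i=1 j=2: 3<4, i++
i=2 j=2: 8>4, j++
i=2 j=3: 8==8 emit, i++,j++
i=3 j=4: 13>9, j++
i=3 j=5: 13>10, j++
i=3 j=6: 13>12, j++
i=3 j=7: 13<14, i++
i=4 j=7: 14==14 emit, i++,j++
i=5 j=8: 16>15, j++
i=5 j=9: 16<23, i++
i=6 j=9: 17<23, i++
i=7 j=9: 19<23, i++

i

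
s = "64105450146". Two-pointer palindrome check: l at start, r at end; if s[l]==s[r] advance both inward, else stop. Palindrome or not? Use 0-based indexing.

palindrome

l=0 r=10: '6'=='6', l++,r--
l=1 r=9: '4'=='4', l++,r--
l=2 r=8: '1'=='1', l++,r--
l=3 r=7: '0'=='0', l++,r--
l=4 r=6: '5'=='5', l++,r--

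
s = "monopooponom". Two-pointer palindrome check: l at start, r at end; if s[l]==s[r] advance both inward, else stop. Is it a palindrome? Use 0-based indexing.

[0,11] 'm'=='m' → l++,r--
[1,10] 'o'=='o' → l++,r--
[2,9] 'n'=='n' → l++,r--
[3,8] 'o'=='o' → l++,r--
[4,7] 'p'=='p' → l++,r--
[5,6] 'o'=='o' → l++,r--

palindrome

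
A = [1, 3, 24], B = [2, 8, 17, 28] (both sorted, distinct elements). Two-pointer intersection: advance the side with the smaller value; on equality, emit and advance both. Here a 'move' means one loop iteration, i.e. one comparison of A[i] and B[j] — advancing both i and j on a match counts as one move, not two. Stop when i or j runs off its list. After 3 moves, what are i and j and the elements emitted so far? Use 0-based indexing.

i=0 j=0: 1<2, i++
i=1 j=0: 3>2, j++
i=1 j=1: 3<8, i++

i=2, j=1, emitted=[]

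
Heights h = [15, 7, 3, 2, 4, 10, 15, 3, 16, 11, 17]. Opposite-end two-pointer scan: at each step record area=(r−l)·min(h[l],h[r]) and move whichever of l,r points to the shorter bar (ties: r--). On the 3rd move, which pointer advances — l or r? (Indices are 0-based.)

l

l=0 r=10: min(15,17)*10=150 best=150 *, l++
l=1 r=10: min(7,17)*9=63 best=150, l++
l=2 r=10: min(3,17)*8=24 best=150, l++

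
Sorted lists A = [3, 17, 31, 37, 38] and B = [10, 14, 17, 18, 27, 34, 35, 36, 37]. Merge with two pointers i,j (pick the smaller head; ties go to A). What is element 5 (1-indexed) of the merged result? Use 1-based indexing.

merged[5] = 17

i=1 j=1: A[i]=3<=B[j]=10 take 3, i++
i=2 j=1: A[i]=17>B[j]=10 take 10, j++
i=2 j=2: A[i]=17>B[j]=14 take 14, j++
i=2 j=3: A[i]=17<=B[j]=17 take 17, i++
i=3 j=3: A[i]=31>B[j]=17 take 17, j++
i=3 j=4: A[i]=31>B[j]=18 take 18, j++
i=3 j=5: A[i]=31>B[j]=27 take 27, j++
i=3 j=6: A[i]=31<=B[j]=34 take 31, i++
i=4 j=6: A[i]=37>B[j]=34 take 34, j++
i=4 j=7: A[i]=37>B[j]=35 take 35, j++
i=4 j=8: A[i]=37>B[j]=36 take 36, j++
i=4 j=9: A[i]=37<=B[j]=37 take 37, i++
i=5 j=9: A[i]=38>B[j]=37 take 37, j++
i=5 j=10: B done, take A[i]=38, i++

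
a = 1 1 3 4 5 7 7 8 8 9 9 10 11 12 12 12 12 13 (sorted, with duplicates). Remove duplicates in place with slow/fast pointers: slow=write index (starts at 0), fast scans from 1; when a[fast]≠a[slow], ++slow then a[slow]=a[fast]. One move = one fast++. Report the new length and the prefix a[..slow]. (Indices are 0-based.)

(s=0,f=1) a[fast]=1=a[slow] dup → fast++
(s=0,f=2) a[fast]=3≠a[slow]=1 write a[1]=3 → slow++,fast++
(s=1,f=3) a[fast]=4≠a[slow]=3 write a[2]=4 → slow++,fast++
(s=2,f=4) a[fast]=5≠a[slow]=4 write a[3]=5 → slow++,fast++
(s=3,f=5) a[fast]=7≠a[slow]=5 write a[4]=7 → slow++,fast++
(s=4,f=6) a[fast]=7=a[slow] dup → fast++
(s=4,f=7) a[fast]=8≠a[slow]=7 write a[5]=8 → slow++,fast++
(s=5,f=8) a[fast]=8=a[slow] dup → fast++
(s=5,f=9) a[fast]=9≠a[slow]=8 write a[6]=9 → slow++,fast++
(s=6,f=10) a[fast]=9=a[slow] dup → fast++
(s=6,f=11) a[fast]=10≠a[slow]=9 write a[7]=10 → slow++,fast++
(s=7,f=12) a[fast]=11≠a[slow]=10 write a[8]=11 → slow++,fast++
(s=8,f=13) a[fast]=12≠a[slow]=11 write a[9]=12 → slow++,fast++
(s=9,f=14) a[fast]=12=a[slow] dup → fast++
(s=9,f=15) a[fast]=12=a[slow] dup → fast++
(s=9,f=16) a[fast]=12=a[slow] dup → fast++
(s=9,f=17) a[fast]=13≠a[slow]=12 write a[10]=13 → slow++,fast++

length 11; prefix = [1, 3, 4, 5, 7, 8, 9, 10, 11, 12, 13]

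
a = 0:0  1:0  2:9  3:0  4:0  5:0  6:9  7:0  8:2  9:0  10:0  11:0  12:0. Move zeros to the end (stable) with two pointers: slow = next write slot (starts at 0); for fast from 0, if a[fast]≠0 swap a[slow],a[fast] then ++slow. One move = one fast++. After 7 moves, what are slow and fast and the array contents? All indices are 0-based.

slow=2, fast=7, a=[9, 9, 0, 0, 0, 0, 0, 0, 2, 0, 0, 0, 0]

(s=0,f=0) a[fast]=0 → fast++
(s=0,f=1) a[fast]=0 → fast++
(s=0,f=2) a[fast]=9≠0 swap→a[0]=9 → slow++,fast++
(s=1,f=3) a[fast]=0 → fast++
(s=1,f=4) a[fast]=0 → fast++
(s=1,f=5) a[fast]=0 → fast++
(s=1,f=6) a[fast]=9≠0 swap→a[1]=9 → slow++,fast++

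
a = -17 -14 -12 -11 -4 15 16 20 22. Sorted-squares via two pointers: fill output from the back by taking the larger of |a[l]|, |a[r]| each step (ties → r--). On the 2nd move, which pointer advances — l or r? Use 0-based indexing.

r

[0,8] |-17|<=|22| out[8]=484 → r--
[0,7] |-17|<=|20| out[7]=400 → r--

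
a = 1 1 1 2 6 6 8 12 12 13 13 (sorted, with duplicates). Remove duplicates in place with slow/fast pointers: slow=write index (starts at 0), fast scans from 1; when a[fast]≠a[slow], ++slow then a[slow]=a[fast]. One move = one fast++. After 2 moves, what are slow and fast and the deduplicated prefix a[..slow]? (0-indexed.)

(s=0,f=1) a[fast]=1=a[slow] dup → fast++
(s=0,f=2) a[fast]=1=a[slow] dup → fast++

slow=0, fast=3, prefix=[1]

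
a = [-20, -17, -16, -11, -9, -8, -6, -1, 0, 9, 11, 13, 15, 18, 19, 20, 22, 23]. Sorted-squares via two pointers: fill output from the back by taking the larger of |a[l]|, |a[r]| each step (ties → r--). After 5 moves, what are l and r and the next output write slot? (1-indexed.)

l=2, r=14, next write slot=13

l=1 r=18: |-20|<=|23| out[18]=529, r--
l=1 r=17: |-20|<=|22| out[17]=484, r--
l=1 r=16: |-20|<=|20| out[16]=400, r--
l=1 r=15: |-20|>|19| out[15]=400, l++
l=2 r=15: |-17|<=|19| out[14]=361, r--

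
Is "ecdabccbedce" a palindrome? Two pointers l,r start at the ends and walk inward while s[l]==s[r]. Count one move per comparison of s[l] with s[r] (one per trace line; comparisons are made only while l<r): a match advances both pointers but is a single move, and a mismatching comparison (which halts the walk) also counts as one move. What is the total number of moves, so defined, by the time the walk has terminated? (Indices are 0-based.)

l=0 r=11: 'e'=='e', l++,r--
l=1 r=10: 'c'=='c', l++,r--
l=2 r=9: 'd'=='d', l++,r--
l=3 r=8: 'a'!='e', stop

4 moves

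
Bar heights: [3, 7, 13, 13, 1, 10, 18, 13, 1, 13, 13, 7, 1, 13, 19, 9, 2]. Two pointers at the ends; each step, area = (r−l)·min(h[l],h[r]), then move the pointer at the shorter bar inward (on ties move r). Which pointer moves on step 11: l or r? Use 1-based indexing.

[1,17] min(3,2)*16=32 best=32 * → r--
[1,16] min(3,9)*15=45 best=45 * → l++
[2,16] min(7,9)*14=98 best=98 * → l++
[3,16] min(13,9)*13=117 best=117 * → r--
[3,15] min(13,19)*12=156 best=156 * → l++
[4,15] min(13,19)*11=143 best=156 → l++
[5,15] min(1,19)*10=10 best=156 → l++
[6,15] min(10,19)*9=90 best=156 → l++
[7,15] min(18,19)*8=144 best=156 → l++
[8,15] min(13,19)*7=91 best=156 → l++
[9,15] min(1,19)*6=6 best=156 → l++

l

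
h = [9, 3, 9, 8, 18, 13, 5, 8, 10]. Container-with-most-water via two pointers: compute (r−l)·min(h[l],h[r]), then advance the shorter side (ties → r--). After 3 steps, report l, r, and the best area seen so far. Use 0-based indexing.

l=0 r=8: min(9,10)*8=72 best=72 *, l++
l=1 r=8: min(3,10)*7=21 best=72, l++
l=2 r=8: min(9,10)*6=54 best=72, l++

l=3, r=8, best area=72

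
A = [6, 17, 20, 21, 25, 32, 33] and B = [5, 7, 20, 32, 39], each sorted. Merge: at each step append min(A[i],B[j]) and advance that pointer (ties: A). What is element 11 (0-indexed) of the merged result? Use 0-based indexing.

merged[11] = 39

i=0 j=0: A[i]=6>B[j]=5 take 5, j++
i=0 j=1: A[i]=6<=B[j]=7 take 6, i++
i=1 j=1: A[i]=17>B[j]=7 take 7, j++
i=1 j=2: A[i]=17<=B[j]=20 take 17, i++
i=2 j=2: A[i]=20<=B[j]=20 take 20, i++
i=3 j=2: A[i]=21>B[j]=20 take 20, j++
i=3 j=3: A[i]=21<=B[j]=32 take 21, i++
i=4 j=3: A[i]=25<=B[j]=32 take 25, i++
i=5 j=3: A[i]=32<=B[j]=32 take 32, i++
i=6 j=3: A[i]=33>B[j]=32 take 32, j++
i=6 j=4: A[i]=33<=B[j]=39 take 33, i++
i=7 j=4: A done, take B[j]=39, j++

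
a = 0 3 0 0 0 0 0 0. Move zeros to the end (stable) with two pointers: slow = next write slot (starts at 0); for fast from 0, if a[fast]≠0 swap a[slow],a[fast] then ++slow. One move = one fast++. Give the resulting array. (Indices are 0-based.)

(s=0,f=0) a[fast]=0 → fast++
(s=0,f=1) a[fast]=3≠0 swap→a[0]=3 → slow++,fast++
(s=1,f=2) a[fast]=0 → fast++
(s=1,f=3) a[fast]=0 → fast++
(s=1,f=4) a[fast]=0 → fast++
(s=1,f=5) a[fast]=0 → fast++
(s=1,f=6) a[fast]=0 → fast++
(s=1,f=7) a[fast]=0 → fast++

[3, 0, 0, 0, 0, 0, 0, 0]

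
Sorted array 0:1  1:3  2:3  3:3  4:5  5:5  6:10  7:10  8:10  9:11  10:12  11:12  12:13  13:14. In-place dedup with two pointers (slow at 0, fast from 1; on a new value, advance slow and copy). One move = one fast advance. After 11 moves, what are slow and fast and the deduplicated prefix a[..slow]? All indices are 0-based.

slow=5, fast=12, prefix=[1, 3, 5, 10, 11, 12]

slow=0 fast=1: a[fast]=3≠a[slow]=1 write a[1]=3, slow++,fast++
slow=1 fast=2: a[fast]=3=a[slow] dup, fast++
slow=1 fast=3: a[fast]=3=a[slow] dup, fast++
slow=1 fast=4: a[fast]=5≠a[slow]=3 write a[2]=5, slow++,fast++
slow=2 fast=5: a[fast]=5=a[slow] dup, fast++
slow=2 fast=6: a[fast]=10≠a[slow]=5 write a[3]=10, slow++,fast++
slow=3 fast=7: a[fast]=10=a[slow] dup, fast++
slow=3 fast=8: a[fast]=10=a[slow] dup, fast++
slow=3 fast=9: a[fast]=11≠a[slow]=10 write a[4]=11, slow++,fast++
slow=4 fast=10: a[fast]=12≠a[slow]=11 write a[5]=12, slow++,fast++
slow=5 fast=11: a[fast]=12=a[slow] dup, fast++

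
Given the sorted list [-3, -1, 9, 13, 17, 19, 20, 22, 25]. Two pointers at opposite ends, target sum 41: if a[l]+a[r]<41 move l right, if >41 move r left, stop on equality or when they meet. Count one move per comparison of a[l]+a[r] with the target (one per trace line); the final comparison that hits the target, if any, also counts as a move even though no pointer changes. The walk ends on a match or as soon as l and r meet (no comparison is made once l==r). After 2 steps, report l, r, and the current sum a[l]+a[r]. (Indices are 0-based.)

l=2, r=8, sum=34

l=0 r=8: -3+25=22 <41, l++
l=1 r=8: -1+25=24 <41, l++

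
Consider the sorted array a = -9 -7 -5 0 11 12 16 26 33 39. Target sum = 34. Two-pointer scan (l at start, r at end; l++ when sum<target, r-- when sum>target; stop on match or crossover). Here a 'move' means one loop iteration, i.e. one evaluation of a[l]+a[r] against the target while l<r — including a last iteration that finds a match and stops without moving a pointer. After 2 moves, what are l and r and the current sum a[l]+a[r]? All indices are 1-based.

l=3, r=10, sum=34

l=1 r=10: -9+39=30 <34, l++
l=2 r=10: -7+39=32 <34, l++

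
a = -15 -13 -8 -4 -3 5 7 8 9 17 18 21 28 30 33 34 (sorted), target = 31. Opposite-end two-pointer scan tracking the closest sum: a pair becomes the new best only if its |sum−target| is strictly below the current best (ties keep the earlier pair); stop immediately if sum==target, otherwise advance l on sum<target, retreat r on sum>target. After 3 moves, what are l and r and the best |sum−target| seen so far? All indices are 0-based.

l=3, r=15, best |Δ|=5

l=0 r=15: -15+34=19 d=12 *, l++
l=1 r=15: -13+34=21 d=10 *, l++
l=2 r=15: -8+34=26 d=5 *, l++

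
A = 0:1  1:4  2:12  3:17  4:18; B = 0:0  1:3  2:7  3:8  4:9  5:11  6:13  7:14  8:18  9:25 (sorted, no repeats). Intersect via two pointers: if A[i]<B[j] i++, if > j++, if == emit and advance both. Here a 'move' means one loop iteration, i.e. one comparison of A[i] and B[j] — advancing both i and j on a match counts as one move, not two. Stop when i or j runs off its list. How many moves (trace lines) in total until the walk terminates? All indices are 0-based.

13 moves

[i=0,j=0] 1>0 → j++
[i=0,j=1] 1<3 → i++
[i=1,j=1] 4>3 → j++
[i=1,j=2] 4<7 → i++
[i=2,j=2] 12>7 → j++
[i=2,j=3] 12>8 → j++
[i=2,j=4] 12>9 → j++
[i=2,j=5] 12>11 → j++
[i=2,j=6] 12<13 → i++
[i=3,j=6] 17>13 → j++
[i=3,j=7] 17>14 → j++
[i=3,j=8] 17<18 → i++
[i=4,j=8] 18==18 emit → i++,j++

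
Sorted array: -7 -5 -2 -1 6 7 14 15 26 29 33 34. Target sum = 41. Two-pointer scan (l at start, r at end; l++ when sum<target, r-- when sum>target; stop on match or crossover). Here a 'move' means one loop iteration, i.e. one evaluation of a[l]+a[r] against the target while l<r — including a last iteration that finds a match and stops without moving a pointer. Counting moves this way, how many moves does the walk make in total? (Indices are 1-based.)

6 moves

l=1 r=12: -7+34=27 <41, l++
l=2 r=12: -5+34=29 <41, l++
l=3 r=12: -2+34=32 <41, l++
l=4 r=12: -1+34=33 <41, l++
l=5 r=12: 6+34=40 <41, l++
l=6 r=12: 7+34=41, found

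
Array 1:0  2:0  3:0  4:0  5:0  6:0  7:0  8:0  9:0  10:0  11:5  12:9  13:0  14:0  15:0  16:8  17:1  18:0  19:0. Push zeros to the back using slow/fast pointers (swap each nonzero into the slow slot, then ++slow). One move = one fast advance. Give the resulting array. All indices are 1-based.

[5, 9, 8, 1, 0, 0, 0, 0, 0, 0, 0, 0, 0, 0, 0, 0, 0, 0, 0]

(s=1,f=1) a[fast]=0 → fast++
(s=1,f=2) a[fast]=0 → fast++
(s=1,f=3) a[fast]=0 → fast++
(s=1,f=4) a[fast]=0 → fast++
(s=1,f=5) a[fast]=0 → fast++
(s=1,f=6) a[fast]=0 → fast++
(s=1,f=7) a[fast]=0 → fast++
(s=1,f=8) a[fast]=0 → fast++
(s=1,f=9) a[fast]=0 → fast++
(s=1,f=10) a[fast]=0 → fast++
(s=1,f=11) a[fast]=5≠0 swap→a[1]=5 → slow++,fast++
(s=2,f=12) a[fast]=9≠0 swap→a[2]=9 → slow++,fast++
(s=3,f=13) a[fast]=0 → fast++
(s=3,f=14) a[fast]=0 → fast++
(s=3,f=15) a[fast]=0 → fast++
(s=3,f=16) a[fast]=8≠0 swap→a[3]=8 → slow++,fast++
(s=4,f=17) a[fast]=1≠0 swap→a[4]=1 → slow++,fast++
(s=5,f=18) a[fast]=0 → fast++
(s=5,f=19) a[fast]=0 → fast++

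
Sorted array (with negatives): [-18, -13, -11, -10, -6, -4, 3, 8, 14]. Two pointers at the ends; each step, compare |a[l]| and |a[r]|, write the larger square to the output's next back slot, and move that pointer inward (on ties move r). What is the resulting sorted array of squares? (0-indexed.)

[9, 16, 36, 64, 100, 121, 169, 196, 324]

[0,8] |-18|>|14| out[8]=324 → l++
[1,8] |-13|<=|14| out[7]=196 → r--
[1,7] |-13|>|8| out[6]=169 → l++
[2,7] |-11|>|8| out[5]=121 → l++
[3,7] |-10|>|8| out[4]=100 → l++
[4,7] |-6|<=|8| out[3]=64 → r--
[4,6] |-6|>|3| out[2]=36 → l++
[5,6] |-4|>|3| out[1]=16 → l++
[6,6] |3|<=|3| out[0]=9 → r--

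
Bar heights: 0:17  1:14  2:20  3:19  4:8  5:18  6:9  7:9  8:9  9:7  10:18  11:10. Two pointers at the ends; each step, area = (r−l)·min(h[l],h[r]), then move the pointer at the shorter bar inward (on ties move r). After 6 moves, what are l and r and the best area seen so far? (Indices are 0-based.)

l=2, r=7, best area=170

l=0 r=11: min(17,10)*11=110 best=110 *, r--
l=0 r=10: min(17,18)*10=170 best=170 *, l++
l=1 r=10: min(14,18)*9=126 best=170, l++
l=2 r=10: min(20,18)*8=144 best=170, r--
l=2 r=9: min(20,7)*7=49 best=170, r--
l=2 r=8: min(20,9)*6=54 best=170, r--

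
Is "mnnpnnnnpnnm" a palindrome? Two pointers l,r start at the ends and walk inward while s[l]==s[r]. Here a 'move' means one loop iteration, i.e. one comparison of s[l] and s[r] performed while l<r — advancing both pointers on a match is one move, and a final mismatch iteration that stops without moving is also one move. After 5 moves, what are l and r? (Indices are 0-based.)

l=5, r=6

l=0 r=11: 'm'=='m', l++,r--
l=1 r=10: 'n'=='n', l++,r--
l=2 r=9: 'n'=='n', l++,r--
l=3 r=8: 'p'=='p', l++,r--
l=4 r=7: 'n'=='n', l++,r--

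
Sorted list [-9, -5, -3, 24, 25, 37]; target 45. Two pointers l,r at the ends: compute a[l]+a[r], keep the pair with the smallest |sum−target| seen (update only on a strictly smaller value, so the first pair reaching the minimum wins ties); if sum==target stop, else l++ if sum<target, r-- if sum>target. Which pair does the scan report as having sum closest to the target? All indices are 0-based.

pair (24, 25) with sum 49 (|Δ|=4)

l=0 r=5: -9+37=28 d=17 *, l++
l=1 r=5: -5+37=32 d=13 *, l++
l=2 r=5: -3+37=34 d=11 *, l++
l=3 r=5: 24+37=61 d=16, r--
l=3 r=4: 24+25=49 d=4 *, r--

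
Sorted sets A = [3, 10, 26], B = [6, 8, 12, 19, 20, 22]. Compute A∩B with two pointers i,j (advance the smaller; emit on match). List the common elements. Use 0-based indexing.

intersection = []

[i=0,j=0] 3<6 → i++
[i=1,j=0] 10>6 → j++
[i=1,j=1] 10>8 → j++
[i=1,j=2] 10<12 → i++
[i=2,j=2] 26>12 → j++
[i=2,j=3] 26>19 → j++
[i=2,j=4] 26>20 → j++
[i=2,j=5] 26>22 → j++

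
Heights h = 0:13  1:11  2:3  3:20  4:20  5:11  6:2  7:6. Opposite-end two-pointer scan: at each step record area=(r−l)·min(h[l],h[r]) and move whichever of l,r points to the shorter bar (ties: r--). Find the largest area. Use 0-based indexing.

[0,7] min(13,6)*7=42 best=42 * → r--
[0,6] min(13,2)*6=12 best=42 → r--
[0,5] min(13,11)*5=55 best=55 * → r--
[0,4] min(13,20)*4=52 best=55 → l++
[1,4] min(11,20)*3=33 best=55 → l++
[2,4] min(3,20)*2=6 best=55 → l++
[3,4] min(20,20)*1=20 best=55 → r--

max area = 55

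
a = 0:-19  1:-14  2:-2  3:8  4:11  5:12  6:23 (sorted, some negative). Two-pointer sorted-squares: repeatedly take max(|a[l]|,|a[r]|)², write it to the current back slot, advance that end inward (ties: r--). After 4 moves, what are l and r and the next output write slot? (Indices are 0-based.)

l=0 r=6: |-19|<=|23| out[6]=529, r--
l=0 r=5: |-19|>|12| out[5]=361, l++
l=1 r=5: |-14|>|12| out[4]=196, l++
l=2 r=5: |-2|<=|12| out[3]=144, r--

l=2, r=4, next write slot=2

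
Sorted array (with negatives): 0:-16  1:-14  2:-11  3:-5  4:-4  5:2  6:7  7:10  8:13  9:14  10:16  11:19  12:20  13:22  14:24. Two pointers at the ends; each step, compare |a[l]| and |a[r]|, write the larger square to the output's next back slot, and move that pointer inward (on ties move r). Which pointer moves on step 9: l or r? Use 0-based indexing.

l=0 r=14: |-16|<=|24| out[14]=576, r--
l=0 r=13: |-16|<=|22| out[13]=484, r--
l=0 r=12: |-16|<=|20| out[12]=400, r--
l=0 r=11: |-16|<=|19| out[11]=361, r--
l=0 r=10: |-16|<=|16| out[10]=256, r--
l=0 r=9: |-16|>|14| out[9]=256, l++
l=1 r=9: |-14|<=|14| out[8]=196, r--
l=1 r=8: |-14|>|13| out[7]=196, l++
l=2 r=8: |-11|<=|13| out[6]=169, r--

r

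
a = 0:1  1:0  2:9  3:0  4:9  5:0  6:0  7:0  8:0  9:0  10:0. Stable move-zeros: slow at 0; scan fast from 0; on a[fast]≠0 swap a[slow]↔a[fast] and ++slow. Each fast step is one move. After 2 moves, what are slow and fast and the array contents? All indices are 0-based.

slow=0 fast=0: a[fast]=1≠0 swap→a[0]=1, slow++,fast++
slow=1 fast=1: a[fast]=0, fast++

slow=1, fast=2, a=[1, 0, 9, 0, 9, 0, 0, 0, 0, 0, 0]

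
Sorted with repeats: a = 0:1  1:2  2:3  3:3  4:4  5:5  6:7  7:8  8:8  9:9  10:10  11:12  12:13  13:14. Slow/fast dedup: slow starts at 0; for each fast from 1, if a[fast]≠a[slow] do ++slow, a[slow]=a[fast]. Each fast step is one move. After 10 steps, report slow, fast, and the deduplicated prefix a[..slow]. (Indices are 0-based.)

slow=8, fast=11, prefix=[1, 2, 3, 4, 5, 7, 8, 9, 10]

slow=0 fast=1: a[fast]=2≠a[slow]=1 write a[1]=2, slow++,fast++
slow=1 fast=2: a[fast]=3≠a[slow]=2 write a[2]=3, slow++,fast++
slow=2 fast=3: a[fast]=3=a[slow] dup, fast++
slow=2 fast=4: a[fast]=4≠a[slow]=3 write a[3]=4, slow++,fast++
slow=3 fast=5: a[fast]=5≠a[slow]=4 write a[4]=5, slow++,fast++
slow=4 fast=6: a[fast]=7≠a[slow]=5 write a[5]=7, slow++,fast++
slow=5 fast=7: a[fast]=8≠a[slow]=7 write a[6]=8, slow++,fast++
slow=6 fast=8: a[fast]=8=a[slow] dup, fast++
slow=6 fast=9: a[fast]=9≠a[slow]=8 write a[7]=9, slow++,fast++
slow=7 fast=10: a[fast]=10≠a[slow]=9 write a[8]=10, slow++,fast++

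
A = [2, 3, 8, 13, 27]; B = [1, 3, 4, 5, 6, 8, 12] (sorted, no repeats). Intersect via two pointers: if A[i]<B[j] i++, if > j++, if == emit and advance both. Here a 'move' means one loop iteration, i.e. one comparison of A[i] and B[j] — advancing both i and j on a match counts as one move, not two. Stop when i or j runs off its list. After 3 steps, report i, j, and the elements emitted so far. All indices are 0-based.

i=2, j=2, emitted=[3]

i=0 j=0: 2>1, j++
i=0 j=1: 2<3, i++
i=1 j=1: 3==3 emit, i++,j++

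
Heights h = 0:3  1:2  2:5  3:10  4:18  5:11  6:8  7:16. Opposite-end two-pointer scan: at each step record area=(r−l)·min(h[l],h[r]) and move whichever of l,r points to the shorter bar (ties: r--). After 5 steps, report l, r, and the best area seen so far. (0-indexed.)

[0,7] min(3,16)*7=21 best=21 * → l++
[1,7] min(2,16)*6=12 best=21 → l++
[2,7] min(5,16)*5=25 best=25 * → l++
[3,7] min(10,16)*4=40 best=40 * → l++
[4,7] min(18,16)*3=48 best=48 * → r--

l=4, r=6, best area=48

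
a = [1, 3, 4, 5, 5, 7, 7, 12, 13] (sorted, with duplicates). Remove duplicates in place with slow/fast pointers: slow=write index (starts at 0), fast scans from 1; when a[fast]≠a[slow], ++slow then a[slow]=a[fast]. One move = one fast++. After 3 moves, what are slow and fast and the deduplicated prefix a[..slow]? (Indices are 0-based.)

(s=0,f=1) a[fast]=3≠a[slow]=1 write a[1]=3 → slow++,fast++
(s=1,f=2) a[fast]=4≠a[slow]=3 write a[2]=4 → slow++,fast++
(s=2,f=3) a[fast]=5≠a[slow]=4 write a[3]=5 → slow++,fast++

slow=3, fast=4, prefix=[1, 3, 4, 5]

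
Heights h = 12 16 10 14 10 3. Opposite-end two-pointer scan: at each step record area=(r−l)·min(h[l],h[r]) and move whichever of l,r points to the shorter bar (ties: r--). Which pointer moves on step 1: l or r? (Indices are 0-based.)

r

[0,5] min(12,3)*5=15 best=15 * → r--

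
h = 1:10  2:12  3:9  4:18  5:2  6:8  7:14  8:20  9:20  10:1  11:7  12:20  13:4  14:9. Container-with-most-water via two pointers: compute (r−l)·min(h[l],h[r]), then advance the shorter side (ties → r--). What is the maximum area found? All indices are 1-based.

max area = 144

[1,14] min(10,9)*13=117 best=117 * → r--
[1,13] min(10,4)*12=48 best=117 → r--
[1,12] min(10,20)*11=110 best=117 → l++
[2,12] min(12,20)*10=120 best=120 * → l++
[3,12] min(9,20)*9=81 best=120 → l++
[4,12] min(18,20)*8=144 best=144 * → l++
[5,12] min(2,20)*7=14 best=144 → l++
[6,12] min(8,20)*6=48 best=144 → l++
[7,12] min(14,20)*5=70 best=144 → l++
[8,12] min(20,20)*4=80 best=144 → r--
[8,11] min(20,7)*3=21 best=144 → r--
[8,10] min(20,1)*2=2 best=144 → r--
[8,9] min(20,20)*1=20 best=144 → r--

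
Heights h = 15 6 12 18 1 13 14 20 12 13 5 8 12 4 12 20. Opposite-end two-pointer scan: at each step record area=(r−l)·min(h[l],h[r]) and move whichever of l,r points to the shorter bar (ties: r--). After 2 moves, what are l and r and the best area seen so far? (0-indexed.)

l=2, r=15, best area=225

[0,15] min(15,20)*15=225 best=225 * → l++
[1,15] min(6,20)*14=84 best=225 → l++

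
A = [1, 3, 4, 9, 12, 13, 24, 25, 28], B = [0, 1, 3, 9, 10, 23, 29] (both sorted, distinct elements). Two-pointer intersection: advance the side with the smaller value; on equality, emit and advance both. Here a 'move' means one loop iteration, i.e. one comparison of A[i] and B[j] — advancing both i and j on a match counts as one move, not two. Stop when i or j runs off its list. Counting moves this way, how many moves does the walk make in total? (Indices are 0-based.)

12 moves

i=0 j=0: 1>0, j++
i=0 j=1: 1==1 emit, i++,j++
i=1 j=2: 3==3 emit, i++,j++
i=2 j=3: 4<9, i++
i=3 j=3: 9==9 emit, i++,j++
i=4 j=4: 12>10, j++
i=4 j=5: 12<23, i++
i=5 j=5: 13<23, i++
i=6 j=5: 24>23, j++
i=6 j=6: 24<29, i++
i=7 j=6: 25<29, i++
i=8 j=6: 28<29, i++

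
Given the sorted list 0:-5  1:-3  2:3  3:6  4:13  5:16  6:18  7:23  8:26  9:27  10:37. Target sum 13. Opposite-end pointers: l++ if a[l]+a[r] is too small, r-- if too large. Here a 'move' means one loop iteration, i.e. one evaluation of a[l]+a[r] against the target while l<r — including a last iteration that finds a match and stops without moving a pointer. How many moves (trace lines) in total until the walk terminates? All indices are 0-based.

l=0 r=10: -5+37=32 >13, r--
l=0 r=9: -5+27=22 >13, r--
l=0 r=8: -5+26=21 >13, r--
l=0 r=7: -5+23=18 >13, r--
l=0 r=6: -5+18=13, found

5 moves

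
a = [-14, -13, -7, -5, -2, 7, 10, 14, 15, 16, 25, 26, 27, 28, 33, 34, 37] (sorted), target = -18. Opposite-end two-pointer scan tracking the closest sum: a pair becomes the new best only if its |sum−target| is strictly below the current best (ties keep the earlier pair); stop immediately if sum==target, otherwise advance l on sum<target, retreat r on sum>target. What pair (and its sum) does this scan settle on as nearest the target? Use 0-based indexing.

l=0 r=16: -14+37=23 d=41 *, r--
l=0 r=15: -14+34=20 d=38 *, r--
l=0 r=14: -14+33=19 d=37 *, r--
l=0 r=13: -14+28=14 d=32 *, r--
l=0 r=12: -14+27=13 d=31 *, r--
l=0 r=11: -14+26=12 d=30 *, r--
l=0 r=10: -14+25=11 d=29 *, r--
l=0 r=9: -14+16=2 d=20 *, r--
l=0 r=8: -14+15=1 d=19 *, r--
l=0 r=7: -14+14=0 d=18 *, r--
l=0 r=6: -14+10=-4 d=14 *, r--
l=0 r=5: -14+7=-7 d=11 *, r--
l=0 r=4: -14+-2=-16 d=2 *, r--
l=0 r=3: -14+-5=-19 d=1 *, l++
l=1 r=3: -13+-5=-18 d=0 *, stop

pair (-13, -5) with sum -18 (|Δ|=0)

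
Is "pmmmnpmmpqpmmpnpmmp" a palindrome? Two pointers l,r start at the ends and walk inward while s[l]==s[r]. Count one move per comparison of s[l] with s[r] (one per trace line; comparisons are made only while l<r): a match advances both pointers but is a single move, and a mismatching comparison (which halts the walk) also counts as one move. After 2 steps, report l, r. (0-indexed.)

[0,18] 'p'=='p' → l++,r--
[1,17] 'm'=='m' → l++,r--

l=2, r=16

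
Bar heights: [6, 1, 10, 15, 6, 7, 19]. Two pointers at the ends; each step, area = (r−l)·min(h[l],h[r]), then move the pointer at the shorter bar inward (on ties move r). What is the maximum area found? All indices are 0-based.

[0,6] min(6,19)*6=36 best=36 * → l++
[1,6] min(1,19)*5=5 best=36 → l++
[2,6] min(10,19)*4=40 best=40 * → l++
[3,6] min(15,19)*3=45 best=45 * → l++
[4,6] min(6,19)*2=12 best=45 → l++
[5,6] min(7,19)*1=7 best=45 → l++

max area = 45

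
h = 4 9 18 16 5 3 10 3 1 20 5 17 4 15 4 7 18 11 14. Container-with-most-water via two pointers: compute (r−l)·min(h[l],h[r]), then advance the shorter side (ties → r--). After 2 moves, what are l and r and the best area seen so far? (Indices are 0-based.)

l=2, r=18, best area=153

[0,18] min(4,14)*18=72 best=72 * → l++
[1,18] min(9,14)*17=153 best=153 * → l++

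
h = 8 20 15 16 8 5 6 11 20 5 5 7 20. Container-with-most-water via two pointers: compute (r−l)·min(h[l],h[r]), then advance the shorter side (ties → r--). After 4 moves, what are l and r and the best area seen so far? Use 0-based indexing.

l=0 r=12: min(8,20)*12=96 best=96 *, l++
l=1 r=12: min(20,20)*11=220 best=220 *, r--
l=1 r=11: min(20,7)*10=70 best=220, r--
l=1 r=10: min(20,5)*9=45 best=220, r--

l=1, r=9, best area=220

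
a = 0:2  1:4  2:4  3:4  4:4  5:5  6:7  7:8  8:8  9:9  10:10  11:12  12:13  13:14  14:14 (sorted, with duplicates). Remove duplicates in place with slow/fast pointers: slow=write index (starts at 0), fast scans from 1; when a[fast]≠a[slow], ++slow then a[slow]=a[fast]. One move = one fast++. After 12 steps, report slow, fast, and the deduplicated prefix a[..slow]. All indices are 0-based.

slow=8, fast=13, prefix=[2, 4, 5, 7, 8, 9, 10, 12, 13]

(s=0,f=1) a[fast]=4≠a[slow]=2 write a[1]=4 → slow++,fast++
(s=1,f=2) a[fast]=4=a[slow] dup → fast++
(s=1,f=3) a[fast]=4=a[slow] dup → fast++
(s=1,f=4) a[fast]=4=a[slow] dup → fast++
(s=1,f=5) a[fast]=5≠a[slow]=4 write a[2]=5 → slow++,fast++
(s=2,f=6) a[fast]=7≠a[slow]=5 write a[3]=7 → slow++,fast++
(s=3,f=7) a[fast]=8≠a[slow]=7 write a[4]=8 → slow++,fast++
(s=4,f=8) a[fast]=8=a[slow] dup → fast++
(s=4,f=9) a[fast]=9≠a[slow]=8 write a[5]=9 → slow++,fast++
(s=5,f=10) a[fast]=10≠a[slow]=9 write a[6]=10 → slow++,fast++
(s=6,f=11) a[fast]=12≠a[slow]=10 write a[7]=12 → slow++,fast++
(s=7,f=12) a[fast]=13≠a[slow]=12 write a[8]=13 → slow++,fast++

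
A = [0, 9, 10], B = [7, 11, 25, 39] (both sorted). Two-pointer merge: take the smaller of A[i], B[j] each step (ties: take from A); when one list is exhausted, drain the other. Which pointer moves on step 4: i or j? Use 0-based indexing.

[i=0,j=0] A[i]=0<=B[j]=7 take 0 → i++
[i=1,j=0] A[i]=9>B[j]=7 take 7 → j++
[i=1,j=1] A[i]=9<=B[j]=11 take 9 → i++
[i=2,j=1] A[i]=10<=B[j]=11 take 10 → i++

i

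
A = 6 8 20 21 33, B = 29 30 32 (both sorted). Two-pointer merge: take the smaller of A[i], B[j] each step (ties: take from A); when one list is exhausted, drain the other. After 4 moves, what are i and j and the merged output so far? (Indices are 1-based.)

i=5, j=1, merged so far=[6, 8, 20, 21]

i=1 j=1: A[i]=6<=B[j]=29 take 6, i++
i=2 j=1: A[i]=8<=B[j]=29 take 8, i++
i=3 j=1: A[i]=20<=B[j]=29 take 20, i++
i=4 j=1: A[i]=21<=B[j]=29 take 21, i++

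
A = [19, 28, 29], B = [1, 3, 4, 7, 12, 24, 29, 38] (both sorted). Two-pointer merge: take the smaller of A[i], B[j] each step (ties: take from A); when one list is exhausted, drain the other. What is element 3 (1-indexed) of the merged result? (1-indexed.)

merged[3] = 4

[i=1,j=1] A[i]=19>B[j]=1 take 1 → j++
[i=1,j=2] A[i]=19>B[j]=3 take 3 → j++
[i=1,j=3] A[i]=19>B[j]=4 take 4 → j++
[i=1,j=4] A[i]=19>B[j]=7 take 7 → j++
[i=1,j=5] A[i]=19>B[j]=12 take 12 → j++
[i=1,j=6] A[i]=19<=B[j]=24 take 19 → i++
[i=2,j=6] A[i]=28>B[j]=24 take 24 → j++
[i=2,j=7] A[i]=28<=B[j]=29 take 28 → i++
[i=3,j=7] A[i]=29<=B[j]=29 take 29 → i++
[i=4,j=7] A done, take B[j]=29 → j++
[i=4,j=8] A done, take B[j]=38 → j++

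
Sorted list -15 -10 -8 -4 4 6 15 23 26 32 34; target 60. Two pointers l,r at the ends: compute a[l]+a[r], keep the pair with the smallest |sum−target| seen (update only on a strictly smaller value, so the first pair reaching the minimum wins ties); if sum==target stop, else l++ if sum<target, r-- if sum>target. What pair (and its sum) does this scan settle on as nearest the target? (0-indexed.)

l=0 r=10: -15+34=19 d=41 *, l++
l=1 r=10: -10+34=24 d=36 *, l++
l=2 r=10: -8+34=26 d=34 *, l++
l=3 r=10: -4+34=30 d=30 *, l++
l=4 r=10: 4+34=38 d=22 *, l++
l=5 r=10: 6+34=40 d=20 *, l++
l=6 r=10: 15+34=49 d=11 *, l++
l=7 r=10: 23+34=57 d=3 *, l++
l=8 r=10: 26+34=60 d=0 *, stop

pair (26, 34) with sum 60 (|Δ|=0)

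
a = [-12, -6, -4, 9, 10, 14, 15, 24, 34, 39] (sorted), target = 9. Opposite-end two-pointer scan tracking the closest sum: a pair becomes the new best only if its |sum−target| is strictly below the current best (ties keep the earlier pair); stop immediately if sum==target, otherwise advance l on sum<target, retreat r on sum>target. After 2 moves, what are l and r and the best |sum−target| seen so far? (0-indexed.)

l=0 r=9: -12+39=27 d=18 *, r--
l=0 r=8: -12+34=22 d=13 *, r--

l=0, r=7, best |Δ|=13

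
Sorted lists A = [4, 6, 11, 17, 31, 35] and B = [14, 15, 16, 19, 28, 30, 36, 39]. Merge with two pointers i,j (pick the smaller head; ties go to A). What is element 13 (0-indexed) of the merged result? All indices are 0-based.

[i=0,j=0] A[i]=4<=B[j]=14 take 4 → i++
[i=1,j=0] A[i]=6<=B[j]=14 take 6 → i++
[i=2,j=0] A[i]=11<=B[j]=14 take 11 → i++
[i=3,j=0] A[i]=17>B[j]=14 take 14 → j++
[i=3,j=1] A[i]=17>B[j]=15 take 15 → j++
[i=3,j=2] A[i]=17>B[j]=16 take 16 → j++
[i=3,j=3] A[i]=17<=B[j]=19 take 17 → i++
[i=4,j=3] A[i]=31>B[j]=19 take 19 → j++
[i=4,j=4] A[i]=31>B[j]=28 take 28 → j++
[i=4,j=5] A[i]=31>B[j]=30 take 30 → j++
[i=4,j=6] A[i]=31<=B[j]=36 take 31 → i++
[i=5,j=6] A[i]=35<=B[j]=36 take 35 → i++
[i=6,j=6] A done, take B[j]=36 → j++
[i=6,j=7] A done, take B[j]=39 → j++

merged[13] = 39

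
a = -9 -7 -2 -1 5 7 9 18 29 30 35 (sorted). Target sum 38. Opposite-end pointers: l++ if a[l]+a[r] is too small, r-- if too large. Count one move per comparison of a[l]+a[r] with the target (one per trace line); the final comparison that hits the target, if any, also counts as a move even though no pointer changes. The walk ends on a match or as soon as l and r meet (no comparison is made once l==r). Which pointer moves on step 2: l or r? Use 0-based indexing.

[0,10] -9+35=26 <38 → l++
[1,10] -7+35=28 <38 → l++

l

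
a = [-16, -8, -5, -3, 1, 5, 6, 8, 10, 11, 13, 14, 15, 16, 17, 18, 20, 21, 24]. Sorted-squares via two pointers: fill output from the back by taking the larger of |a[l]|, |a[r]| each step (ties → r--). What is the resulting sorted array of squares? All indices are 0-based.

l=0 r=18: |-16|<=|24| out[18]=576, r--
l=0 r=17: |-16|<=|21| out[17]=441, r--
l=0 r=16: |-16|<=|20| out[16]=400, r--
l=0 r=15: |-16|<=|18| out[15]=324, r--
l=0 r=14: |-16|<=|17| out[14]=289, r--
l=0 r=13: |-16|<=|16| out[13]=256, r--
l=0 r=12: |-16|>|15| out[12]=256, l++
l=1 r=12: |-8|<=|15| out[11]=225, r--
l=1 r=11: |-8|<=|14| out[10]=196, r--
l=1 r=10: |-8|<=|13| out[9]=169, r--
l=1 r=9: |-8|<=|11| out[8]=121, r--
l=1 r=8: |-8|<=|10| out[7]=100, r--
l=1 r=7: |-8|<=|8| out[6]=64, r--
l=1 r=6: |-8|>|6| out[5]=64, l++
l=2 r=6: |-5|<=|6| out[4]=36, r--
l=2 r=5: |-5|<=|5| out[3]=25, r--
l=2 r=4: |-5|>|1| out[2]=25, l++
l=3 r=4: |-3|>|1| out[1]=9, l++
l=4 r=4: |1|<=|1| out[0]=1, r--

[1, 9, 25, 25, 36, 64, 64, 100, 121, 169, 196, 225, 256, 256, 289, 324, 400, 441, 576]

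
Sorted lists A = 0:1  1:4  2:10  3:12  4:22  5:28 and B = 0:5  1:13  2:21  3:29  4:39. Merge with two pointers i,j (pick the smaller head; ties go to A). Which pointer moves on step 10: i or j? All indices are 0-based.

[i=0,j=0] A[i]=1<=B[j]=5 take 1 → i++
[i=1,j=0] A[i]=4<=B[j]=5 take 4 → i++
[i=2,j=0] A[i]=10>B[j]=5 take 5 → j++
[i=2,j=1] A[i]=10<=B[j]=13 take 10 → i++
[i=3,j=1] A[i]=12<=B[j]=13 take 12 → i++
[i=4,j=1] A[i]=22>B[j]=13 take 13 → j++
[i=4,j=2] A[i]=22>B[j]=21 take 21 → j++
[i=4,j=3] A[i]=22<=B[j]=29 take 22 → i++
[i=5,j=3] A[i]=28<=B[j]=29 take 28 → i++
[i=6,j=3] A done, take B[j]=29 → j++

j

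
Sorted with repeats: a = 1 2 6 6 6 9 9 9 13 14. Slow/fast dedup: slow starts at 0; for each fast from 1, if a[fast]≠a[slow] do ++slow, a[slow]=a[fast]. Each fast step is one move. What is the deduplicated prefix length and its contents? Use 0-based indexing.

(s=0,f=1) a[fast]=2≠a[slow]=1 write a[1]=2 → slow++,fast++
(s=1,f=2) a[fast]=6≠a[slow]=2 write a[2]=6 → slow++,fast++
(s=2,f=3) a[fast]=6=a[slow] dup → fast++
(s=2,f=4) a[fast]=6=a[slow] dup → fast++
(s=2,f=5) a[fast]=9≠a[slow]=6 write a[3]=9 → slow++,fast++
(s=3,f=6) a[fast]=9=a[slow] dup → fast++
(s=3,f=7) a[fast]=9=a[slow] dup → fast++
(s=3,f=8) a[fast]=13≠a[slow]=9 write a[4]=13 → slow++,fast++
(s=4,f=9) a[fast]=14≠a[slow]=13 write a[5]=14 → slow++,fast++

length 6; prefix = [1, 2, 6, 9, 13, 14]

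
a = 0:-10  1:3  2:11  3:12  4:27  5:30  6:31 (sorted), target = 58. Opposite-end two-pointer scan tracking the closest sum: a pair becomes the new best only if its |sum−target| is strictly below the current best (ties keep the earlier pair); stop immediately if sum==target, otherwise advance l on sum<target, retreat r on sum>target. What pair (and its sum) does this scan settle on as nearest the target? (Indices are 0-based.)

pair (27, 31) with sum 58 (|Δ|=0)

l=0 r=6: -10+31=21 d=37 *, l++
l=1 r=6: 3+31=34 d=24 *, l++
l=2 r=6: 11+31=42 d=16 *, l++
l=3 r=6: 12+31=43 d=15 *, l++
l=4 r=6: 27+31=58 d=0 *, stop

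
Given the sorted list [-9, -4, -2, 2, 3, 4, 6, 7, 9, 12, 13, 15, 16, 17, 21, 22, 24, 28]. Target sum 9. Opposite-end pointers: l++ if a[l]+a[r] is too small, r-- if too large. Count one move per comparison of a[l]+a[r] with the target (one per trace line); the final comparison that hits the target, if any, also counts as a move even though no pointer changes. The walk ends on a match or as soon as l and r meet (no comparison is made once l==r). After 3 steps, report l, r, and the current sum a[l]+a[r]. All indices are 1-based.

l=1, r=15, sum=12

[1,18] -9+28=19 >9 → r--
[1,17] -9+24=15 >9 → r--
[1,16] -9+22=13 >9 → r--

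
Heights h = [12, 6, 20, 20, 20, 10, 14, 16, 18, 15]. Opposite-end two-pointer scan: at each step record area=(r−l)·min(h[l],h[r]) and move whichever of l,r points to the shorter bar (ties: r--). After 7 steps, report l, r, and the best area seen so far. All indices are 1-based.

[1,10] min(12,15)*9=108 best=108 * → l++
[2,10] min(6,15)*8=48 best=108 → l++
[3,10] min(20,15)*7=105 best=108 → r--
[3,9] min(20,18)*6=108 best=108 → r--
[3,8] min(20,16)*5=80 best=108 → r--
[3,7] min(20,14)*4=56 best=108 → r--
[3,6] min(20,10)*3=30 best=108 → r--

l=3, r=5, best area=108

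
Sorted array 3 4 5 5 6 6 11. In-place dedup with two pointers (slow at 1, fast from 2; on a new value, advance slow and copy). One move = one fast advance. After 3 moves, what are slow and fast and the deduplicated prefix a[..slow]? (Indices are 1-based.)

slow=3, fast=5, prefix=[3, 4, 5]

(s=1,f=2) a[fast]=4≠a[slow]=3 write a[2]=4 → slow++,fast++
(s=2,f=3) a[fast]=5≠a[slow]=4 write a[3]=5 → slow++,fast++
(s=3,f=4) a[fast]=5=a[slow] dup → fast++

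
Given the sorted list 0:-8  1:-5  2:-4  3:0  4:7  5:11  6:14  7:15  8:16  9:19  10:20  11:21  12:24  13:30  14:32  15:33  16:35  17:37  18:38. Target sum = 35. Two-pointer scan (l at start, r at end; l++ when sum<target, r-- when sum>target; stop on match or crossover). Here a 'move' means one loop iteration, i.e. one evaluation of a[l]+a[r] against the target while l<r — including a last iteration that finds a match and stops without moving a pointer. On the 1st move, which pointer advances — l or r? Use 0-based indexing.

l

[0,18] -8+38=30 <35 → l++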